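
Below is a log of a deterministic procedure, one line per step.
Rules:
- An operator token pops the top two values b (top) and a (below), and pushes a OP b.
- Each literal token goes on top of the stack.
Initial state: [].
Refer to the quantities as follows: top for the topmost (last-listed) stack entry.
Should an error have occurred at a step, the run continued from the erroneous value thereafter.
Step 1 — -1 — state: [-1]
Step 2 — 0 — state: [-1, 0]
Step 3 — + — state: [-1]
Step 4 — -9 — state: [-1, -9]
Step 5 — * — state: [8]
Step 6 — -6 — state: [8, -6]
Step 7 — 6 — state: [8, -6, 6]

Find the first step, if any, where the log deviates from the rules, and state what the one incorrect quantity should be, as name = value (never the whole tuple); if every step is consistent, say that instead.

Recomputing the run from the initial state:
step 1: [-1]
step 2: [-1, 0]
step 3: [-1]
step 4: [-1, -9]
step 5: [9]
step 6: [9, -6]
step 7: [9, -6, 6]
The first disagreement with the log is at step 5, where the value should be top = 9.

step 5, top = 9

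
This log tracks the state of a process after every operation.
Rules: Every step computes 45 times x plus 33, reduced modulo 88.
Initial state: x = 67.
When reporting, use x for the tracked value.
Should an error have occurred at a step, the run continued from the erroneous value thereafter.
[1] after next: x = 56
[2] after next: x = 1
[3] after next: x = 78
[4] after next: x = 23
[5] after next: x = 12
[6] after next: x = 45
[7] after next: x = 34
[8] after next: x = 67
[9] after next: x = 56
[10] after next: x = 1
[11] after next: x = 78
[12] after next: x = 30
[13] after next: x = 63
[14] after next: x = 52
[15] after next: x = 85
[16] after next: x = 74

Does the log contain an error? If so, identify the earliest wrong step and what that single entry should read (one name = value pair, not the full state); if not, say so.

Recomputing the run from the initial state:
step 1: x = 56
step 2: x = 1
step 3: x = 78
step 4: x = 23
step 5: x = 12
step 6: x = 45
step 7: x = 34
step 8: x = 67
step 9: x = 56
step 10: x = 1
step 11: x = 78
step 12: x = 23
step 13: x = 12
step 14: x = 45
step 15: x = 34
step 16: x = 67
The first disagreement with the log is at step 12, where the value should be x = 23.

step 12, x = 23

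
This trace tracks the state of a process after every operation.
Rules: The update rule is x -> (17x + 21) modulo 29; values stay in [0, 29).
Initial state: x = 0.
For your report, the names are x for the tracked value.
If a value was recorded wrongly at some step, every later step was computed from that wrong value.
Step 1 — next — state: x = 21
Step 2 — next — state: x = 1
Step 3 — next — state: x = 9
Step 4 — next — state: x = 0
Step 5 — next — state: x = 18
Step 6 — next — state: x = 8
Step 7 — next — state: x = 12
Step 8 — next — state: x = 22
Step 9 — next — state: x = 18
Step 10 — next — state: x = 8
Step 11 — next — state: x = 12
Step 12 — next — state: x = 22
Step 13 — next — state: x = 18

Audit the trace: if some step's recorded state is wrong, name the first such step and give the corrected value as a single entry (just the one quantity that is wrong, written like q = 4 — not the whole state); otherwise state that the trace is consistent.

Recomputing the run from the initial state:
step 1: x = 21
step 2: x = 1
step 3: x = 9
step 4: x = 0
step 5: x = 21
step 6: x = 1
step 7: x = 9
step 8: x = 0
step 9: x = 21
step 10: x = 1
step 11: x = 9
step 12: x = 0
step 13: x = 21
The first disagreement with the trace is at step 5, where the value should be x = 21.

step 5, x = 21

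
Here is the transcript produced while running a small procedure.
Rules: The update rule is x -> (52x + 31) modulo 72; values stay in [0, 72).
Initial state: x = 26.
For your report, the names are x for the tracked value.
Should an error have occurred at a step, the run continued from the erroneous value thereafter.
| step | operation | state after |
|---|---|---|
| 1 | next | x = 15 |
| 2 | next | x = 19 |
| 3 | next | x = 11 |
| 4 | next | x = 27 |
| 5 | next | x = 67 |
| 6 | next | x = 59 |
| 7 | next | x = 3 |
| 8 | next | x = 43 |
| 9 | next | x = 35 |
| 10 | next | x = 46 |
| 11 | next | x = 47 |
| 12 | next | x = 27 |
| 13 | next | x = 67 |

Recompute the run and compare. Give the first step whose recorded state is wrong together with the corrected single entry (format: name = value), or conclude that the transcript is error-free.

step 10, x = 51

Recomputing the run from the initial state:
step 1: x = 15
step 2: x = 19
step 3: x = 11
step 4: x = 27
step 5: x = 67
step 6: x = 59
step 7: x = 3
step 8: x = 43
step 9: x = 35
step 10: x = 51
step 11: x = 19
step 12: x = 11
step 13: x = 27
The first disagreement with the transcript is at step 10, where the value should be x = 51.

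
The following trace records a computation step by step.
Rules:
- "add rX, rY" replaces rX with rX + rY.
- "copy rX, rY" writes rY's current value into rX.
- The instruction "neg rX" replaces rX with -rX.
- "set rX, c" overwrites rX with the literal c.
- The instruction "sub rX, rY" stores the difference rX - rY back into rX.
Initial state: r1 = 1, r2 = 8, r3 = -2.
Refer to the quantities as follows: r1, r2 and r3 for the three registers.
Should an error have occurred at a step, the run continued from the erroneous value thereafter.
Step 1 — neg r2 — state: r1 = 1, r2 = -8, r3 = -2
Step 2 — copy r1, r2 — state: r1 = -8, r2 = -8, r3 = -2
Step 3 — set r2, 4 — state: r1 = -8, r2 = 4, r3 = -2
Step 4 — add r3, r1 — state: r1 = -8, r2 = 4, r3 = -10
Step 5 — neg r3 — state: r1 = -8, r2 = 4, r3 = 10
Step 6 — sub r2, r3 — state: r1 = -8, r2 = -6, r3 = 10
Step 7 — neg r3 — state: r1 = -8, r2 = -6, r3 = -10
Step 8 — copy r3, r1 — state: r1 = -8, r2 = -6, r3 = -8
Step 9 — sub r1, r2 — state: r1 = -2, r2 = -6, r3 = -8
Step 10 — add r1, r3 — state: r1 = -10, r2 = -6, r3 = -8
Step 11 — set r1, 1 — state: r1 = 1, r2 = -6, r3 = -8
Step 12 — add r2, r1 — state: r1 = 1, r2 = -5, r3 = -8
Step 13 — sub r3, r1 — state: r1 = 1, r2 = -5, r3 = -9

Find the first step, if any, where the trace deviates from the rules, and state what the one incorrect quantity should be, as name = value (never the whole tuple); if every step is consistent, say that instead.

step 1: r2 = -(8) = -8 -> in agreement
step 2: r1 = -8 -> no discrepancy
step 3: r2 = 4 -> confirmed correct
step 4: r3 = -2 + -8 = -10 -> matches
step 5: r3 = -(-10) = 10 -> checks out
step 6: r2 = 4 - 10 = -6 -> confirmed correct
step 7: r3 = -(10) = -10 -> matches
step 8: r3 = -8 -> consistent with the trace
step 9: r1 = -8 - -6 = -2 -> in agreement
step 10: r1 = -2 + -8 = -10 -> confirmed correct
step 11: r1 = 1 -> verified
step 12: r2 = -6 + 1 = -5 -> confirmed correct
step 13: r3 = -8 - 1 = -9 -> consistent with the trace
The recomputation confirms every line.

no error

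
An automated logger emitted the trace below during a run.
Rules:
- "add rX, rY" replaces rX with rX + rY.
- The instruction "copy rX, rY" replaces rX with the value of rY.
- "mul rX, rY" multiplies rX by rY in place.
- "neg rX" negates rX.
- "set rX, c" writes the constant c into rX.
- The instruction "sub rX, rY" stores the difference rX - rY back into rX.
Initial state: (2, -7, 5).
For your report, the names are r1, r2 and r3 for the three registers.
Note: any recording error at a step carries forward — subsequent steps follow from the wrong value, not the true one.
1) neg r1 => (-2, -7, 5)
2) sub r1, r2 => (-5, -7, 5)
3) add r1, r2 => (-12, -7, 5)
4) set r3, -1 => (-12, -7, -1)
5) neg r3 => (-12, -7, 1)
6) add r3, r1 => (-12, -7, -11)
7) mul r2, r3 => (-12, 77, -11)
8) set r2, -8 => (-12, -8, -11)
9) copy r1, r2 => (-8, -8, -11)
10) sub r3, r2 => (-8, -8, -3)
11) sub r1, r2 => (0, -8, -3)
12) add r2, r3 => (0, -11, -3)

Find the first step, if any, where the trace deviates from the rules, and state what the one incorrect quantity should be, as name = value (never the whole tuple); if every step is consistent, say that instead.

step 2, r1 = 5

Step 1: r1 = -(2) = -2 — no discrepancy.
Step 2: r1 = -2 - -7 = 5 — the trace has a different value.
That makes step 2 the first incorrect line — r1 = 5 is what it should show.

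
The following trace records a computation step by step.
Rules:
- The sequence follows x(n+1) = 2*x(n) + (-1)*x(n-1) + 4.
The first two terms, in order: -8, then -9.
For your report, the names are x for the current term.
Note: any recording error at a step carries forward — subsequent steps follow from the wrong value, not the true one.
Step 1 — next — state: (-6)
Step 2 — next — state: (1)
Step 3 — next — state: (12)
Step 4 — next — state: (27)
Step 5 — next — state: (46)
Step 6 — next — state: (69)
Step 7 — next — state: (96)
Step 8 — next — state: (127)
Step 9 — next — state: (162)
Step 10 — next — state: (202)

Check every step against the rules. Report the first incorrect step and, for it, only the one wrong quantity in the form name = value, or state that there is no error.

step 10, x = 201

Recomputing the run from the initial state:
step 1: x = -6
step 2: x = 1
step 3: x = 12
step 4: x = 27
step 5: x = 46
step 6: x = 69
step 7: x = 96
step 8: x = 127
step 9: x = 162
step 10: x = 201
The first disagreement with the trace is at step 10, where the value should be x = 201.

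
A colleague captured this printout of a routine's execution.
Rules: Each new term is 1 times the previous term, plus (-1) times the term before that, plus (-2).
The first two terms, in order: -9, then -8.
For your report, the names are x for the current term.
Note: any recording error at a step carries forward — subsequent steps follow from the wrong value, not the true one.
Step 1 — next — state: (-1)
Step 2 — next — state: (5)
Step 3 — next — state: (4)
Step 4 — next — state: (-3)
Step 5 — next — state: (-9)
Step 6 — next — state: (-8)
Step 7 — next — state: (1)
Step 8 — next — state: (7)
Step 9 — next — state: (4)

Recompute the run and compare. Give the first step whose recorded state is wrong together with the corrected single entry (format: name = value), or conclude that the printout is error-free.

step 1: x = 1*(-8) + (-1)*(-9) + (-2) = -1 -> consistent with the printout
step 2: x = 1*(-1) + (-1)*(-8) + (-2) = 5 -> exactly as logged
step 3: x = 1*(5) + (-1)*(-1) + (-2) = 4 -> no discrepancy
step 4: x = 1*(4) + (-1)*(5) + (-2) = -3 -> consistent with the printout
step 5: x = 1*(-3) + (-1)*(4) + (-2) = -9 -> no discrepancy
step 6: x = 1*(-9) + (-1)*(-3) + (-2) = -8 -> no discrepancy
step 7: x = 1*(-8) + (-1)*(-9) + (-2) = -1 -> a discrepancy with the printout
First incorrect step: 7; the correct value is x = -1.

step 7, x = -1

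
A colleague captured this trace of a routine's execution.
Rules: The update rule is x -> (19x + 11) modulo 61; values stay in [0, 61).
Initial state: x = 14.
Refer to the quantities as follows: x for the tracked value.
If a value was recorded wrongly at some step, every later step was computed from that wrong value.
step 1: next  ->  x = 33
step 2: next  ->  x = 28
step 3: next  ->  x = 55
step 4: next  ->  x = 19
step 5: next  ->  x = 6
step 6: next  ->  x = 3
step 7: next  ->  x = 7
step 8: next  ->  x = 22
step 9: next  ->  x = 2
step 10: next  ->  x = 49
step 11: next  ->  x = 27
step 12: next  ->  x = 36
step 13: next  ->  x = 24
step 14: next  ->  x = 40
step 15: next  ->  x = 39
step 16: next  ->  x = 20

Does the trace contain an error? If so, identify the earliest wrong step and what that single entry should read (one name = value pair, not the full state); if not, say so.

step 1: x = (19*14 + 11) mod 61 = 33 -> agrees with the trace
step 2: x = (19*33 + 11) mod 61 = 28 -> exactly as logged
step 3: x = (19*28 + 11) mod 61 = 55 -> confirmed correct
step 4: x = (19*55 + 11) mod 61 = 19 -> no discrepancy
step 5: x = (19*19 + 11) mod 61 = 6 -> in agreement
step 6: x = (19*6 + 11) mod 61 = 3 -> no discrepancy
step 7: x = (19*3 + 11) mod 61 = 7 -> checks out
step 8: x = (19*7 + 11) mod 61 = 22 -> exactly as logged
step 9: x = (19*22 + 11) mod 61 = 2 -> no discrepancy
step 10: x = (19*2 + 11) mod 61 = 49 -> matches
step 11: x = (19*49 + 11) mod 61 = 27 -> no discrepancy
step 12: x = (19*27 + 11) mod 61 = 36 -> confirmed correct
step 13: x = (19*36 + 11) mod 61 = 24 -> checks out
step 14: x = (19*24 + 11) mod 61 = 40 -> confirmed correct
step 15: x = (19*40 + 11) mod 61 = 39 -> no discrepancy
step 16: x = (19*39 + 11) mod 61 = 20 -> no discrepancy
All entries verified; no error found.

no error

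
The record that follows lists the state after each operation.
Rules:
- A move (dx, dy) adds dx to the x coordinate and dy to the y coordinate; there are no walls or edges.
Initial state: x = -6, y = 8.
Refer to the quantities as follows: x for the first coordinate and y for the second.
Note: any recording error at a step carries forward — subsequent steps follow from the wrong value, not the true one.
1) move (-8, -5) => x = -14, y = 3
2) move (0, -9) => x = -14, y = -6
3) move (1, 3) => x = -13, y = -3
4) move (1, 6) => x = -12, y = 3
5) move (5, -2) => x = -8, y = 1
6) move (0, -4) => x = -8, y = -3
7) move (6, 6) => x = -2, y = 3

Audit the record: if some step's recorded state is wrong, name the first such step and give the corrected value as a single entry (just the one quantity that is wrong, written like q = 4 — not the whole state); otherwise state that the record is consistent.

step 5, x = -7

Recomputing the run from the initial state:
step 1: x = -14, y = 3
step 2: x = -14, y = -6
step 3: x = -13, y = -3
step 4: x = -12, y = 3
step 5: x = -7, y = 1
step 6: x = -7, y = -3
step 7: x = -1, y = 3
The first disagreement with the record is at step 5, where the value should be x = -7.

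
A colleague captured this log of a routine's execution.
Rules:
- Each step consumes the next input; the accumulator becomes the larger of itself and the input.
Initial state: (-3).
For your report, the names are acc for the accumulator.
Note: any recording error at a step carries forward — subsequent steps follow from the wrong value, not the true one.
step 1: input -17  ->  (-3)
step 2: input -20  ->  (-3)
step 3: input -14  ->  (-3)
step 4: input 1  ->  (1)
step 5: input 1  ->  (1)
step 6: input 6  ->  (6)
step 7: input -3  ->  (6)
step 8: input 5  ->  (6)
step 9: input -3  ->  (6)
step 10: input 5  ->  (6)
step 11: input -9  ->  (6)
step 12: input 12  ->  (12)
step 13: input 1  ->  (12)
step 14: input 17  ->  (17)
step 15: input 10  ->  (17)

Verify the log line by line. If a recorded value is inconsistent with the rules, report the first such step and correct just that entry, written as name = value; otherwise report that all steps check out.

no error

Recomputing the run from the initial state:
step 1: acc = -3
step 2: acc = -3
step 3: acc = -3
step 4: acc = 1
step 5: acc = 1
step 6: acc = 6
step 7: acc = 6
step 8: acc = 6
step 9: acc = 6
step 10: acc = 6
step 11: acc = 6
step 12: acc = 12
step 13: acc = 12
step 14: acc = 17
step 15: acc = 17
This matches the log at every step.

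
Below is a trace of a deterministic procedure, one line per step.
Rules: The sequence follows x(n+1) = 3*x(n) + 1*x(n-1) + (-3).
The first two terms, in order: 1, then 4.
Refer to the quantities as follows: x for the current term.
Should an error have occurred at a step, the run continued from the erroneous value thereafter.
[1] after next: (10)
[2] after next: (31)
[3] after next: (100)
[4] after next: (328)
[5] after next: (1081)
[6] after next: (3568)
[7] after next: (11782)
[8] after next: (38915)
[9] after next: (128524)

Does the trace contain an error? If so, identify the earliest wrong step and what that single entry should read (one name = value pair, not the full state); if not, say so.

step 8, x = 38911

step 1: x = 3*(4) + (1)*(1) + (-3) = 10 -> exactly as logged
step 2: x = 3*(10) + (1)*(4) + (-3) = 31 -> exactly as logged
step 3: x = 3*(31) + (1)*(10) + (-3) = 100 -> consistent with the trace
step 4: x = 3*(100) + (1)*(31) + (-3) = 328 -> confirmed correct
step 5: x = 3*(328) + (1)*(100) + (-3) = 1081 -> same as recorded
step 6: x = 3*(1081) + (1)*(328) + (-3) = 3568 -> consistent with the trace
step 7: x = 3*(3568) + (1)*(1081) + (-3) = 11782 -> verified
step 8: x = 3*(11782) + (1)*(3568) + (-3) = 38911 -> this is not what the trace shows
Conclusion: step 8 carries the first error; the entry should be x = 38911.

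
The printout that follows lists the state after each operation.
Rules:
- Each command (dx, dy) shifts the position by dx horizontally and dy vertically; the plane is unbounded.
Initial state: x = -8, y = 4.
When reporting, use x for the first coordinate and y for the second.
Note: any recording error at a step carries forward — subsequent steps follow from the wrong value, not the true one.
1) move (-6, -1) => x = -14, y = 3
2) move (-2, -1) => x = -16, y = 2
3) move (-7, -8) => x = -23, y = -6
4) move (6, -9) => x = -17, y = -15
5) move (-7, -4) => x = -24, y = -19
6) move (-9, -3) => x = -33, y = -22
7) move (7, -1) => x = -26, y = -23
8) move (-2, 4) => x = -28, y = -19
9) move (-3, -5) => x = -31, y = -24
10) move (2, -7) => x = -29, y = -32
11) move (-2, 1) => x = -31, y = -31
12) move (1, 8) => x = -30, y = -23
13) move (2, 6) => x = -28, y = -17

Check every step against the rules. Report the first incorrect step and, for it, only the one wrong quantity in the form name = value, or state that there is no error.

step 10, y = -31

Recomputing the run from the initial state:
step 1: x = -14, y = 3
step 2: x = -16, y = 2
step 3: x = -23, y = -6
step 4: x = -17, y = -15
step 5: x = -24, y = -19
step 6: x = -33, y = -22
step 7: x = -26, y = -23
step 8: x = -28, y = -19
step 9: x = -31, y = -24
step 10: x = -29, y = -31
step 11: x = -31, y = -30
step 12: x = -30, y = -22
step 13: x = -28, y = -16
The first disagreement with the printout is at step 10, where the value should be y = -31.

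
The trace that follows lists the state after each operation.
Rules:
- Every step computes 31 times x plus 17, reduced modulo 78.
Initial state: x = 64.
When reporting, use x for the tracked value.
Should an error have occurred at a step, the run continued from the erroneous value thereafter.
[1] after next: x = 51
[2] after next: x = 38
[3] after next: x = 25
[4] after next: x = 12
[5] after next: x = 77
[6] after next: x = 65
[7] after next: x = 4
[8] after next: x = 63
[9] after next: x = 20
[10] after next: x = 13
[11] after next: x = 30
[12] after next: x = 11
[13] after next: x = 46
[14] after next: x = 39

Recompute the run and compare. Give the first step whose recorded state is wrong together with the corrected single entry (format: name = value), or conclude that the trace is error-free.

step 1: x = (31*64 + 17) mod 78 = 51 -> no discrepancy
step 2: x = (31*51 + 17) mod 78 = 38 -> exactly as logged
step 3: x = (31*38 + 17) mod 78 = 25 -> agrees with the trace
step 4: x = (31*25 + 17) mod 78 = 12 -> same as recorded
step 5: x = (31*12 + 17) mod 78 = 77 -> in agreement
step 6: x = (31*77 + 17) mod 78 = 64 -> first mismatch against the trace
That makes step 6 the first incorrect line — x = 64 is what it should show.

step 6, x = 64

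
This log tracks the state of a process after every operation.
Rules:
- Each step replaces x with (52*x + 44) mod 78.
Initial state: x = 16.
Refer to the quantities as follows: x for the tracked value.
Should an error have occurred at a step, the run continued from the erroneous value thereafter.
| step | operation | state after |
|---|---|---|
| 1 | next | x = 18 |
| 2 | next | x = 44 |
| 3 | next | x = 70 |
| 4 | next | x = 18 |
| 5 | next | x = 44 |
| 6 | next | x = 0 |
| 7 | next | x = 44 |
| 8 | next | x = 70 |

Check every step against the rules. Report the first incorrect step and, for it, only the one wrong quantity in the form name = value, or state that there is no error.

step 6, x = 70

Recomputing the run from the initial state:
step 1: x = 18
step 2: x = 44
step 3: x = 70
step 4: x = 18
step 5: x = 44
step 6: x = 70
step 7: x = 18
step 8: x = 44
The first disagreement with the log is at step 6, where the value should be x = 70.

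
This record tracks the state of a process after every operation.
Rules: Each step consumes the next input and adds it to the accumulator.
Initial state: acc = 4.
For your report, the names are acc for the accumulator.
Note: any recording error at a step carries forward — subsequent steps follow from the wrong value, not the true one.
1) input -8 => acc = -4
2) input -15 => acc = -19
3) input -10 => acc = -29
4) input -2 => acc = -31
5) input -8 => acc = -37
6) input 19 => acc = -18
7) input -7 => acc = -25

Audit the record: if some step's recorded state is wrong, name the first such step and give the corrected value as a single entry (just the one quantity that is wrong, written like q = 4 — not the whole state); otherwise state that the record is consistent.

step 1: acc = 4 + -8 = -4 -> consistent with the record
step 2: acc = -4 + -15 = -19 -> checks out
step 3: acc = -19 + -10 = -29 -> in agreement
step 4: acc = -29 + -2 = -31 -> exactly as logged
step 5: acc = -31 + -8 = -39 -> the record disagrees here
First deviation found at step 5; the corrected entry is acc = -39.

step 5, acc = -39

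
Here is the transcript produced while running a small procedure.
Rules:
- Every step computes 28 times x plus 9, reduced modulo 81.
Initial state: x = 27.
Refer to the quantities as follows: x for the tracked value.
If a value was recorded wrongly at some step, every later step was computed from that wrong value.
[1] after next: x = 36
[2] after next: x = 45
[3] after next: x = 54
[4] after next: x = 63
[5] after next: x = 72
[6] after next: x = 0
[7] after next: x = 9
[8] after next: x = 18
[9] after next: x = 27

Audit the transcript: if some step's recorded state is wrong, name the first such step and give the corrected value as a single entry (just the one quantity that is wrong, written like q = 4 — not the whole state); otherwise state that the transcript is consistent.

Step 1: x = (28*27 + 9) mod 81 = 36 — confirmed correct.
Step 2: x = (28*36 + 9) mod 81 = 45 — consistent with the transcript.
Step 3: x = (28*45 + 9) mod 81 = 54 — checks out.
Step 4: x = (28*54 + 9) mod 81 = 63 — agrees with the transcript.
Step 5: x = (28*63 + 9) mod 81 = 72 — matches.
Step 6: x = (28*72 + 9) mod 81 = 0 — confirmed correct.
Step 7: x = (28*0 + 9) mod 81 = 9 — in agreement.
Step 8: x = (28*9 + 9) mod 81 = 18 — matches.
Step 9: x = (28*18 + 9) mod 81 = 27 — verified.
All steps check out; nothing to correct.

no error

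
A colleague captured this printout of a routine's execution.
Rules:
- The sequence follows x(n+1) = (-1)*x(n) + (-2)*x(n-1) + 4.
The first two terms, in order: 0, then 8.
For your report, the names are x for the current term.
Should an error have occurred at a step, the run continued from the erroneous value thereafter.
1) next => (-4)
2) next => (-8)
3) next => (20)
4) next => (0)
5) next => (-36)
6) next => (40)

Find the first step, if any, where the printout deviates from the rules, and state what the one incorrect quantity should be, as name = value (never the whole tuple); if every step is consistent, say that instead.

step 1: x = -1*(8) + (-2)*(0) + (4) = -4 -> consistent with the printout
step 2: x = -1*(-4) + (-2)*(8) + (4) = -8 -> matches
step 3: x = -1*(-8) + (-2)*(-4) + (4) = 20 -> matches
step 4: x = -1*(20) + (-2)*(-8) + (4) = 0 -> exactly as logged
step 5: x = -1*(0) + (-2)*(20) + (4) = -36 -> same as recorded
step 6: x = -1*(-36) + (-2)*(0) + (4) = 40 -> no discrepancy
Every step is consistent.

no error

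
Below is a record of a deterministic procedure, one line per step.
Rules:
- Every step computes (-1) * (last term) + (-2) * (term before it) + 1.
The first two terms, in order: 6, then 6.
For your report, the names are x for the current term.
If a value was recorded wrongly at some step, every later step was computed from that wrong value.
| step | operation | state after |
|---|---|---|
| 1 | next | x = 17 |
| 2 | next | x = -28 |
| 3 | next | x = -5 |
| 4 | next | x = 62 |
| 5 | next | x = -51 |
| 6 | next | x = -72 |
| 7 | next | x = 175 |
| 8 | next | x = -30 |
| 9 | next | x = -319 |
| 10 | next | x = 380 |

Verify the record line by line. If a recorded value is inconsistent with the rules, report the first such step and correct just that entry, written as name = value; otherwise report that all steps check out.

step 1, x = -17

Step 1: x = -1*(6) + (-2)*(6) + (1) = -17 — a discrepancy with the record.
That makes step 1 the first incorrect line — x = -17 is what it should show.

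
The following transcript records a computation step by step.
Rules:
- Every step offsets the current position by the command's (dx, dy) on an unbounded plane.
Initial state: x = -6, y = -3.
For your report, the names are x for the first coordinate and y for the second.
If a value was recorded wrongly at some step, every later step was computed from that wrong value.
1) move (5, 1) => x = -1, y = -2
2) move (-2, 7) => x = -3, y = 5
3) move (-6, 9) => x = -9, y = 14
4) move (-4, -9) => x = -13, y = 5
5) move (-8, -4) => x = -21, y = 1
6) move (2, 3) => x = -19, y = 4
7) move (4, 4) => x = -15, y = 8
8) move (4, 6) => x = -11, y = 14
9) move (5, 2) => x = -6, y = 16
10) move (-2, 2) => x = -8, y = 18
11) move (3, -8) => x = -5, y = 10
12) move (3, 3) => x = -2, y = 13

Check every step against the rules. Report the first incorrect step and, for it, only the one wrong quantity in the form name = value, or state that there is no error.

1. x = -6 + (5) = -1, y = -3 + (1) = -2 (agrees with the transcript)
2. x = -1 + (-2) = -3, y = -2 + (7) = 5 (no discrepancy)
3. x = -3 + (-6) = -9, y = 5 + (9) = 14 (confirmed correct)
4. x = -9 + (-4) = -13, y = 14 + (-9) = 5 (consistent with the transcript)
5. x = -13 + (-8) = -21, y = 5 + (-4) = 1 (confirmed correct)
6. x = -21 + (2) = -19, y = 1 + (3) = 4 (consistent with the transcript)
7. x = -19 + (4) = -15, y = 4 + (4) = 8 (in agreement)
8. x = -15 + (4) = -11, y = 8 + (6) = 14 (no discrepancy)
9. x = -11 + (5) = -6, y = 14 + (2) = 16 (no discrepancy)
10. x = -6 + (-2) = -8, y = 16 + (2) = 18 (agrees with the transcript)
11. x = -8 + (3) = -5, y = 18 + (-8) = 10 (no discrepancy)
12. x = -5 + (3) = -2, y = 10 + (3) = 13 (matches)
Each recorded entry agrees with the recomputation.

no error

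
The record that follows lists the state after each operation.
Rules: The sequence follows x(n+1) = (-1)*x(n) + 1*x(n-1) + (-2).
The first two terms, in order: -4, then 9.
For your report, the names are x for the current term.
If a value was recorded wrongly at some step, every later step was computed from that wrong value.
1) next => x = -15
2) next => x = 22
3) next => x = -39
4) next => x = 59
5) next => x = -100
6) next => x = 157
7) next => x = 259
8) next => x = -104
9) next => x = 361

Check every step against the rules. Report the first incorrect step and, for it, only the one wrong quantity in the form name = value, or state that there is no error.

step 7, x = -259

Step 1: x = -1*(9) + (1)*(-4) + (-2) = -15 — consistent with the record.
Step 2: x = -1*(-15) + (1)*(9) + (-2) = 22 — in agreement.
Step 3: x = -1*(22) + (1)*(-15) + (-2) = -39 — same as recorded.
Step 4: x = -1*(-39) + (1)*(22) + (-2) = 59 — same as recorded.
Step 5: x = -1*(59) + (1)*(-39) + (-2) = -100 — agrees with the record.
Step 6: x = -1*(-100) + (1)*(59) + (-2) = 157 — verified.
Step 7: x = -1*(157) + (1)*(-100) + (-2) = -259 — the recorded entry deviates here.
Step 7 is the first one off; corrected, x = -259.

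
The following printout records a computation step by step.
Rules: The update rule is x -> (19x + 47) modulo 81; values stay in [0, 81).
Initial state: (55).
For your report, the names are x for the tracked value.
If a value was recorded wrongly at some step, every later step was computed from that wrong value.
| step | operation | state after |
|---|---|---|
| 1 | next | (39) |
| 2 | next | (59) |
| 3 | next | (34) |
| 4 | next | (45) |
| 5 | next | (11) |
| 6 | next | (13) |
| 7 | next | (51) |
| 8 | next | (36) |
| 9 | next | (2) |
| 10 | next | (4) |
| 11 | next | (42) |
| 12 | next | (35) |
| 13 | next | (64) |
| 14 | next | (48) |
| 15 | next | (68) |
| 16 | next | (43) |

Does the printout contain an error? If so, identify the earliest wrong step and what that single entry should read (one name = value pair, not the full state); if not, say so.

Step 1: x = (19*55 + 47) mod 81 = 39 — same as recorded.
Step 2: x = (19*39 + 47) mod 81 = 59 — verified.
Step 3: x = (19*59 + 47) mod 81 = 34 — confirmed correct.
Step 4: x = (19*34 + 47) mod 81 = 45 — exactly as logged.
Step 5: x = (19*45 + 47) mod 81 = 11 — confirmed correct.
Step 6: x = (19*11 + 47) mod 81 = 13 — exactly as logged.
Step 7: x = (19*13 + 47) mod 81 = 51 — confirmed correct.
Step 8: x = (19*51 + 47) mod 81 = 44 — the printout has a different value.
That makes step 8 the first incorrect line — x = 44 is what it should show.

step 8, x = 44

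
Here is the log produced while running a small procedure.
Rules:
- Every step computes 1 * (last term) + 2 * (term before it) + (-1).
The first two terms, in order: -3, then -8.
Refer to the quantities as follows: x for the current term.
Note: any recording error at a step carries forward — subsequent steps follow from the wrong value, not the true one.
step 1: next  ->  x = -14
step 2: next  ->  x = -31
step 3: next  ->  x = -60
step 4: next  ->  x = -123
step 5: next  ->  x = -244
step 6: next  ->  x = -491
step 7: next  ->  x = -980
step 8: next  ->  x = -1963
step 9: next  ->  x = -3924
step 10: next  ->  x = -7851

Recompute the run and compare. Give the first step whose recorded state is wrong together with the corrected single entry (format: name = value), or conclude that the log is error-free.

1. x = 1*(-8) + (2)*(-3) + (-1) = -15 (first mismatch against the log)
So the first discrepancy is step 1, where the right value is x = -15.

step 1, x = -15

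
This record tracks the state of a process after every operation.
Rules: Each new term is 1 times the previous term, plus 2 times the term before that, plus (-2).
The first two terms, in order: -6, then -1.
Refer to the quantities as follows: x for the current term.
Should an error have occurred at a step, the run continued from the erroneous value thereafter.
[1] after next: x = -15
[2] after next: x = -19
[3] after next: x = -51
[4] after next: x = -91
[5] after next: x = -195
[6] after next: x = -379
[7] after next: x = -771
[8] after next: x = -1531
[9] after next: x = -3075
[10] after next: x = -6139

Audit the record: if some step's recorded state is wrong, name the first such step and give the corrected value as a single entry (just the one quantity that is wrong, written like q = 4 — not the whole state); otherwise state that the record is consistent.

Recomputing the run from the initial state:
step 1: x = -15
step 2: x = -19
step 3: x = -51
step 4: x = -91
step 5: x = -195
step 6: x = -379
step 7: x = -771
step 8: x = -1531
step 9: x = -3075
step 10: x = -6139
This matches the record at every step.

no error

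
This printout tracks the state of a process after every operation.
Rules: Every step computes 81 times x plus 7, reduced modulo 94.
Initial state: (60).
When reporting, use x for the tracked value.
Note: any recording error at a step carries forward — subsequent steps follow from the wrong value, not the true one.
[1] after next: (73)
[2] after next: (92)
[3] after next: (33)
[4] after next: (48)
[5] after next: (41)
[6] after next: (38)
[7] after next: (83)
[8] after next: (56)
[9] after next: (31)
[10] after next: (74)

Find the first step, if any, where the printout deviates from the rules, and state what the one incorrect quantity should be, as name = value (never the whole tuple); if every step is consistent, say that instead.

Recomputing the run from the initial state:
step 1: x = 73
step 2: x = 92
step 3: x = 33
step 4: x = 48
step 5: x = 41
step 6: x = 38
step 7: x = 77
step 8: x = 40
step 9: x = 51
step 10: x = 2
The first disagreement with the printout is at step 7, where the value should be x = 77.

step 7, x = 77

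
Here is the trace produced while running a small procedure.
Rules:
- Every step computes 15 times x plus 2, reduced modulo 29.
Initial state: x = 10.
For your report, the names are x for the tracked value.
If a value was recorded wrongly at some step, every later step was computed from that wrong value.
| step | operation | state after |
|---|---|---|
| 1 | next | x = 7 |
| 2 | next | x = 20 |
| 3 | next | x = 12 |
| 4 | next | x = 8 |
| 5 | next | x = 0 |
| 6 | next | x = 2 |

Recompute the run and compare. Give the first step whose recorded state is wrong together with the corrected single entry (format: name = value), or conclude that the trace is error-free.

Recomputing the run from the initial state:
step 1: x = 7
step 2: x = 20
step 3: x = 12
step 4: x = 8
step 5: x = 6
step 6: x = 5
The first disagreement with the trace is at step 5, where the value should be x = 6.

step 5, x = 6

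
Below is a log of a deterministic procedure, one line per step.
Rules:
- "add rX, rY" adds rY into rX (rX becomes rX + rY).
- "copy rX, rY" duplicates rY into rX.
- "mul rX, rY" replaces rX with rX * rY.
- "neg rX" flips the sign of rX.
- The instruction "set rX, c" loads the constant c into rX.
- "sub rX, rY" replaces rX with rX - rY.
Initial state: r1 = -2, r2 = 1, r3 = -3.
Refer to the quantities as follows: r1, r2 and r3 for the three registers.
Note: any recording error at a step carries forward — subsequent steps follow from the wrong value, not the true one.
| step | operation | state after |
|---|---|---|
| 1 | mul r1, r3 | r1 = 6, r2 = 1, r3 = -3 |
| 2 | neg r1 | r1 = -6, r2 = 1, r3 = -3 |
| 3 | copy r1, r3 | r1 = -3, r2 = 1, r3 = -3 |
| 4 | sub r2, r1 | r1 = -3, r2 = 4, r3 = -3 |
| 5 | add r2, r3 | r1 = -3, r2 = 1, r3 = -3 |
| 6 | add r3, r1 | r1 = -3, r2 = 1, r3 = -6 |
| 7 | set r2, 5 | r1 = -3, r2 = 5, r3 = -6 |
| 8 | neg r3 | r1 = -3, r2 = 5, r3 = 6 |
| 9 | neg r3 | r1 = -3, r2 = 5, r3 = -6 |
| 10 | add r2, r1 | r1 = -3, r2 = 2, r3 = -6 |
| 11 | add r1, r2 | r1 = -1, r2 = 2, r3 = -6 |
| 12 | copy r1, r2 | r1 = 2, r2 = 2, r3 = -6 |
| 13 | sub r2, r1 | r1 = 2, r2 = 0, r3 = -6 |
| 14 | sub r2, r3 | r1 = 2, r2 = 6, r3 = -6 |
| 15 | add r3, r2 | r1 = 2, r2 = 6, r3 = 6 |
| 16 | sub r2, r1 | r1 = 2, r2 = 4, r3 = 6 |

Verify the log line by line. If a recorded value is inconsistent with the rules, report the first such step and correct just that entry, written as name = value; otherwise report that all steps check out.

step 15, r3 = 0

Recomputing the run from the initial state:
step 1: r1 = 6, r2 = 1, r3 = -3
step 2: r1 = -6, r2 = 1, r3 = -3
step 3: r1 = -3, r2 = 1, r3 = -3
step 4: r1 = -3, r2 = 4, r3 = -3
step 5: r1 = -3, r2 = 1, r3 = -3
step 6: r1 = -3, r2 = 1, r3 = -6
step 7: r1 = -3, r2 = 5, r3 = -6
step 8: r1 = -3, r2 = 5, r3 = 6
step 9: r1 = -3, r2 = 5, r3 = -6
step 10: r1 = -3, r2 = 2, r3 = -6
step 11: r1 = -1, r2 = 2, r3 = -6
step 12: r1 = 2, r2 = 2, r3 = -6
step 13: r1 = 2, r2 = 0, r3 = -6
step 14: r1 = 2, r2 = 6, r3 = -6
step 15: r1 = 2, r2 = 6, r3 = 0
step 16: r1 = 2, r2 = 4, r3 = 0
The first disagreement with the log is at step 15, where the value should be r3 = 0.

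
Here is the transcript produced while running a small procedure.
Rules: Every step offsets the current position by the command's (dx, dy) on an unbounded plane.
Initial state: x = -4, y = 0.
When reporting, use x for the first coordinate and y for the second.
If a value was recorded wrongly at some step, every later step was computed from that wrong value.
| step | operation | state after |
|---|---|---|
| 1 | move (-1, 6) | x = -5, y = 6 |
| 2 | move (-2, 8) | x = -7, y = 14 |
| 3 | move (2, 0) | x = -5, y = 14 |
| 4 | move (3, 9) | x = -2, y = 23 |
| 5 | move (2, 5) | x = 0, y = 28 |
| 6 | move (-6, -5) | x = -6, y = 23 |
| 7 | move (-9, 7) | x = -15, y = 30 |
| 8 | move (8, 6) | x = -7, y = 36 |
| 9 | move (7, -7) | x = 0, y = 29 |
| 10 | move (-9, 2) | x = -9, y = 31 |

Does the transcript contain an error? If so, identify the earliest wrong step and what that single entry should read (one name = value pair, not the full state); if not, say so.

no error

Recomputing the run from the initial state:
step 1: x = -5, y = 6
step 2: x = -7, y = 14
step 3: x = -5, y = 14
step 4: x = -2, y = 23
step 5: x = 0, y = 28
step 6: x = -6, y = 23
step 7: x = -15, y = 30
step 8: x = -7, y = 36
step 9: x = 0, y = 29
step 10: x = -9, y = 31
This matches the transcript at every step.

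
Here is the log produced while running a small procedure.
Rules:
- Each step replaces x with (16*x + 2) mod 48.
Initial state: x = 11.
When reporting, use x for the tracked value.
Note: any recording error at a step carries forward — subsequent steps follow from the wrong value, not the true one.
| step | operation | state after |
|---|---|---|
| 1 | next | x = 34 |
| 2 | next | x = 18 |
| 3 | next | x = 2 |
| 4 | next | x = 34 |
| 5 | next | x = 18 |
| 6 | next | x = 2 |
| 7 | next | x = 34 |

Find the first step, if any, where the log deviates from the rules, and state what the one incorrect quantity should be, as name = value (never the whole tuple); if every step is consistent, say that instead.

Recomputing the run from the initial state:
step 1: x = 34
step 2: x = 18
step 3: x = 2
step 4: x = 34
step 5: x = 18
step 6: x = 2
step 7: x = 34
This matches the log at every step.

no error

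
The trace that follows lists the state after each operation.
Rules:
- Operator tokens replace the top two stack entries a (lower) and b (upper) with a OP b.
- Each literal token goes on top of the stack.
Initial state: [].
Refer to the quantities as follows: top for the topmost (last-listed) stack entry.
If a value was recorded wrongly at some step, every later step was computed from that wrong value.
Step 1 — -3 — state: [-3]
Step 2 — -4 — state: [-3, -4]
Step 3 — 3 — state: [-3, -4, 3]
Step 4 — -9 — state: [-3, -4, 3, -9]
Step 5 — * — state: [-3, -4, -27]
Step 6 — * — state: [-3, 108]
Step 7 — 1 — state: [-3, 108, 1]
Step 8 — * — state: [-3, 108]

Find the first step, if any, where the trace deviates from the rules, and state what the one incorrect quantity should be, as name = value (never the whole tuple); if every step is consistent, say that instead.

no error

1. push -3: top = -3 (confirmed correct)
2. push -4: top = -4 (no discrepancy)
3. push 3: top = 3 (consistent with the trace)
4. push -9: top = -9 (no discrepancy)
5. 3 * -9 = -27 (checks out)
6. -4 * -27 = 108 (confirmed correct)
7. push 1: top = 1 (confirmed correct)
8. 108 * 1 = 108 (no discrepancy)
No step deviates from the rules.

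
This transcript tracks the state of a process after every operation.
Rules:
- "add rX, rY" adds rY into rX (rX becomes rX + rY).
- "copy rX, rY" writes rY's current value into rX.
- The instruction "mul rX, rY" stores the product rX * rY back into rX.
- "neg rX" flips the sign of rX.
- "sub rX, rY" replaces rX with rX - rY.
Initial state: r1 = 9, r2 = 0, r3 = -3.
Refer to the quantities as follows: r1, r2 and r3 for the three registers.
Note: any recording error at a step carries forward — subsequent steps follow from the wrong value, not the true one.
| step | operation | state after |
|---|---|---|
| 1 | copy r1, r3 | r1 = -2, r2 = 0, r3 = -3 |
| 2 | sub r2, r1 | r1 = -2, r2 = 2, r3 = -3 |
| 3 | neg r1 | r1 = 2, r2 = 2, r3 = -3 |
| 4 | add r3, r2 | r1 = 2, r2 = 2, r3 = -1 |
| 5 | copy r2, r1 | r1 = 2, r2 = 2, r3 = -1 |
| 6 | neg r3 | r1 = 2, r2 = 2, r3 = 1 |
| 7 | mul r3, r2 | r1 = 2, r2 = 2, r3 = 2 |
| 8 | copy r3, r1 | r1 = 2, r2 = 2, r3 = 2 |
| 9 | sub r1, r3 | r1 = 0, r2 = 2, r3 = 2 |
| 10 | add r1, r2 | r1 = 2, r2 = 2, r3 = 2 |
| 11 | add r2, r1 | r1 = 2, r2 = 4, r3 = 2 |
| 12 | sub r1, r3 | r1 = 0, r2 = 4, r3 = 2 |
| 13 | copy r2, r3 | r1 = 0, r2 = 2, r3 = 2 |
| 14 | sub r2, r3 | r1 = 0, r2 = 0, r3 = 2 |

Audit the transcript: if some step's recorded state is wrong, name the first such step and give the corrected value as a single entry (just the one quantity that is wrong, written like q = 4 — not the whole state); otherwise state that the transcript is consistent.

step 1, r1 = -3

step 1: r1 = -3 -> the entry is off here
The audit stops at step 1: the recorded entry is wrong and should be r1 = -3.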